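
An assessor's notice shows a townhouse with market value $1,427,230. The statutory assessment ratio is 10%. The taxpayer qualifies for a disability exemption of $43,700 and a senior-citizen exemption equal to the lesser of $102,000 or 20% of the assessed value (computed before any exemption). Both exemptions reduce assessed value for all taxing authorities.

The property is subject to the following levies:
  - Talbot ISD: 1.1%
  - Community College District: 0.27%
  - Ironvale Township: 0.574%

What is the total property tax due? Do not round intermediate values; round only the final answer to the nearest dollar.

$1,370

Assessed value = $1,427,230 × 0.1 = $142,723
Senior-citizen exemption = min($102,000, 20% × $142,723) = min($102,000, $28,544.6) = $28,544.6 (percentage binds)
Taxable value = $142,723 − $43,700 − $28,544.6 = $70,478.4
Talbot ISD: $70,478.4 × 0.011 = $775.2624
Community College District: $70,478.4 × 0.0027 = $190.29168
Ironvale Township: $70,478.4 × 0.00574 = $404.546016
Total = $1,370.100096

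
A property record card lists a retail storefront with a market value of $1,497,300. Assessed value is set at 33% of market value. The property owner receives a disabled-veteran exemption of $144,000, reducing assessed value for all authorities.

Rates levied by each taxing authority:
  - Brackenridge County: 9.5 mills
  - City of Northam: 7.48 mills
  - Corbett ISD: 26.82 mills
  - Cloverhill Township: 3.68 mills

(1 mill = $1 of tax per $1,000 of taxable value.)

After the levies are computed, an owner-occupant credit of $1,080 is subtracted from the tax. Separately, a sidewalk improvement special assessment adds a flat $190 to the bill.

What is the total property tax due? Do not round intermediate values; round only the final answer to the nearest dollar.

$15,733

Assessed value = $1,497,300 × 0.33 = $494,109
Taxable value = $494,109 − $144,000 = $350,109
Brackenridge County: $350,109 × 0.0095 = $3,326.0355
City of Northam: $350,109 × 0.00748 = $2,618.81532
Corbett ISD: $350,109 × 0.02682 = $9,389.92338
Cloverhill Township: $350,109 × 0.00368 = $1,288.40112
Levies subtotal = $16,623.17532
After credit = $16,623.17532 − $1,080 = $15,543.17532
Total = $15,543.17532 + $190 = $15,733.17532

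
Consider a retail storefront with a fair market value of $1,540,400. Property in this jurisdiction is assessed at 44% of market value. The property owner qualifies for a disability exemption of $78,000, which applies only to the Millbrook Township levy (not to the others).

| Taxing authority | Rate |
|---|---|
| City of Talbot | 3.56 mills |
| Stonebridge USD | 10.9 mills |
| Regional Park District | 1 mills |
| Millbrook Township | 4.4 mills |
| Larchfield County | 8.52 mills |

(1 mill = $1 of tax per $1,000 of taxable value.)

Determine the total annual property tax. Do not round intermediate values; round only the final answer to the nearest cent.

$18,892.08

Assessed value = $1,540,400 × 0.44 = $677,776
City of Talbot: $677,776 × 0.00356 = $2,412.88256
Stonebridge USD: $677,776 × 0.0109 = $7,387.7584
Regional Park District: $677,776 × 0.001 = $677.776
Millbrook Township: ($677,776 − $78,000) × 0.0044 = $599,776 × 0.0044 = $2,639.0144
Larchfield County: $677,776 × 0.00852 = $5,774.65152
Total = $18,892.08288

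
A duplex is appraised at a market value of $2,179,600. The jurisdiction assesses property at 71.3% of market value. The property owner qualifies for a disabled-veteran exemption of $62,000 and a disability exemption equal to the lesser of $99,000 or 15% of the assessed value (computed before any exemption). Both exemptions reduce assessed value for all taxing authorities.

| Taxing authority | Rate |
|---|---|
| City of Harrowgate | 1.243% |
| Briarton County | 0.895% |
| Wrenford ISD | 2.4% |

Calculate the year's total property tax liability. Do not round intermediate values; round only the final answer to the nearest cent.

Assessed value = $2,179,600 × 0.713 = $1,554,054.8
Disability exemption = min($99,000, 15% × $1,554,054.8) = min($99,000, $233,108.22) = $99,000 (dollar cap binds)
Taxable value = $1,554,054.8 − $62,000 − $99,000 = $1,393,054.8
City of Harrowgate: $1,393,054.8 × 0.01243 = $17,315.671164
Briarton County: $1,393,054.8 × 0.00895 = $12,467.84046
Wrenford ISD: $1,393,054.8 × 0.024 = $33,433.3152
Total = $63,216.826824

$63,216.83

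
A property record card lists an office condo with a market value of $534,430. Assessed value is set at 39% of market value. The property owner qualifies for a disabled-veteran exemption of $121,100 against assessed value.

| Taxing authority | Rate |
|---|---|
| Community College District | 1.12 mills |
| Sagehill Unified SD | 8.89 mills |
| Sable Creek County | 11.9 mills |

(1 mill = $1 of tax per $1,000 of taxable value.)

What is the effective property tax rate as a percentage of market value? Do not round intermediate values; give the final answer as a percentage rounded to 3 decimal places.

Assessed value = $534,430 × 0.39 = $208,427.7
Taxable value = $208,427.7 − $121,100 = $87,327.7
Community College District: $87,327.7 × 0.00112 = $97.807024
Sagehill Unified SD: $87,327.7 × 0.00889 = $776.343253
Sable Creek County: $87,327.7 × 0.0119 = $1,039.19963
Total tax = $1,913.349907
Effective rate = $1,913.349907 ÷ $534,430 = 0.358% of market value

0.358%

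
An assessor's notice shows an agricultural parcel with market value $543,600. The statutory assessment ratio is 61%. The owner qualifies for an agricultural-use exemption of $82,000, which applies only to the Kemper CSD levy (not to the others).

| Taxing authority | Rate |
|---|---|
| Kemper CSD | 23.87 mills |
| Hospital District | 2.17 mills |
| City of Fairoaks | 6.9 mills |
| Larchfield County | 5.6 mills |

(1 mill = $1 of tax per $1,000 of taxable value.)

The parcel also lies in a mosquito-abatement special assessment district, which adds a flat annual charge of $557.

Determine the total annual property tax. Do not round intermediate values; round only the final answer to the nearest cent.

$11,379.37

Assessed value = $543,600 × 0.61 = $331,596
Kemper CSD: ($331,596 − $82,000) × 0.02387 = $249,596 × 0.02387 = $5,957.85652
Hospital District: $331,596 × 0.00217 = $719.56332
City of Fairoaks: $331,596 × 0.0069 = $2,288.0124
Larchfield County: $331,596 × 0.0056 = $1,856.9376
Levies subtotal = $10,822.36984
Total = $10,822.36984 + $557 = $11,379.36984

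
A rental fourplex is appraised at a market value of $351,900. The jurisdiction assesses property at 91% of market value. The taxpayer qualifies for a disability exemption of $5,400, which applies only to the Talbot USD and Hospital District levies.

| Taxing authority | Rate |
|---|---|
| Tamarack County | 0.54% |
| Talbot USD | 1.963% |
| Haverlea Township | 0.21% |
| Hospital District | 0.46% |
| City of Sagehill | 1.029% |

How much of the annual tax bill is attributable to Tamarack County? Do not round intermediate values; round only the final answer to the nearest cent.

$1,729.24

Assessed value = $351,900 × 0.91 = $320,229
Tamarack County taxable value = $320,229 (exemption does not apply)
Tamarack County levy = $320,229 × 0.0054 = $1,729.2366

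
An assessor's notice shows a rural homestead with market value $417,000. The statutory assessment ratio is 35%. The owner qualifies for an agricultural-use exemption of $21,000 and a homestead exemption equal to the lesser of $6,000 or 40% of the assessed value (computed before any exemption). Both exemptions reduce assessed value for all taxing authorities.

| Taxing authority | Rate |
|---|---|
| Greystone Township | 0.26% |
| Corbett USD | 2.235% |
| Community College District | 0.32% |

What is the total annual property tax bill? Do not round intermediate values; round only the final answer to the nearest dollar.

Assessed value = $417,000 × 0.35 = $145,950
Homestead exemption = min($6,000, 40% × $145,950) = min($6,000, $58,380) = $6,000 (dollar cap binds)
Taxable value = $145,950 − $21,000 − $6,000 = $118,950
Greystone Township: $118,950 × 0.0026 = $309.27
Corbett USD: $118,950 × 0.02235 = $2,658.5325
Community College District: $118,950 × 0.0032 = $380.64
Total = $3,348.4425

$3,348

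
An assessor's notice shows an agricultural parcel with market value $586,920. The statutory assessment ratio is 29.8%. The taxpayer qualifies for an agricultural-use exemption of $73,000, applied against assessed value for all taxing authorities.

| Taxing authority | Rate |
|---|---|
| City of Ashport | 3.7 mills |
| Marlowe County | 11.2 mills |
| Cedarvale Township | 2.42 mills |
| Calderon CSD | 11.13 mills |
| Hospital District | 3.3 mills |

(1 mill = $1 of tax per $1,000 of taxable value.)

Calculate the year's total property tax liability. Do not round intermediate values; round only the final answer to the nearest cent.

$3,235.39

Assessed value = $586,920 × 0.298 = $174,902.16
Taxable value = $174,902.16 − $73,000 = $101,902.16
City of Ashport: $101,902.16 × 0.0037 = $377.037992
Marlowe County: $101,902.16 × 0.0112 = $1,141.304192
Cedarvale Township: $101,902.16 × 0.00242 = $246.6032272
Calderon CSD: $101,902.16 × 0.01113 = $1,134.1710408
Hospital District: $101,902.16 × 0.0033 = $336.277128
Total = $377.037992 + $1,141.304192 + $246.6032272 + $1,134.1710408 + $336.277128 = $3,235.39358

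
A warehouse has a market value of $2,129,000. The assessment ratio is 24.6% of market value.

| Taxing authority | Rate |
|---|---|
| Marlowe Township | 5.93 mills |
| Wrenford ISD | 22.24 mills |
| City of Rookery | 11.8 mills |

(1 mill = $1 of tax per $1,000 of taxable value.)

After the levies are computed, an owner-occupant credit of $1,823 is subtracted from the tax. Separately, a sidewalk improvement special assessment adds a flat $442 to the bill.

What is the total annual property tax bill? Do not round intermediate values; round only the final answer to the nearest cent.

Assessed value = $2,129,000 × 0.246 = $523,734
Marlowe Township: $523,734 × 0.00593 = $3,105.74262
Wrenford ISD: $523,734 × 0.02224 = $11,647.84416
City of Rookery: $523,734 × 0.0118 = $6,180.0612
Levies subtotal = $20,933.64798
After credit = $20,933.64798 − $1,823 = $19,110.64798
Total = $19,110.64798 + $442 = $19,552.64798

$19,552.65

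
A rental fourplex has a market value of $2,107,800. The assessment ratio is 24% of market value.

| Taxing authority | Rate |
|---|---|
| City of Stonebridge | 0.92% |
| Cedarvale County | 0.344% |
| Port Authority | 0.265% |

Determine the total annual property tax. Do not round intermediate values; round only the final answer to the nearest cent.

Assessed value = $2,107,800 × 0.24 = $505,872
City of Stonebridge: $505,872 × 0.0092 = $4,654.0224
Cedarvale County: $505,872 × 0.00344 = $1,740.19968
Port Authority: $505,872 × 0.00265 = $1,340.5608
Total = $4,654.0224 + $1,740.19968 + $1,340.5608 = $7,734.78288

$7,734.78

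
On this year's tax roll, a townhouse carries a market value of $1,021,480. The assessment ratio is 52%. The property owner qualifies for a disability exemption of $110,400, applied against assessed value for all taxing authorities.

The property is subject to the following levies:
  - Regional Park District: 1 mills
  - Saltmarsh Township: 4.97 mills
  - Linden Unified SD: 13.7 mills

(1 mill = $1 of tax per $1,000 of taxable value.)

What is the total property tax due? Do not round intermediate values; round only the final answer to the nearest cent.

Assessed value = $1,021,480 × 0.52 = $531,169.6
Taxable value = $531,169.6 − $110,400 = $420,769.6
Regional Park District: $420,769.6 × 0.001 = $420.7696
Saltmarsh Township: $420,769.6 × 0.00497 = $2,091.224912
Linden Unified SD: $420,769.6 × 0.0137 = $5,764.54352
Total = $420.7696 + $2,091.224912 + $5,764.54352 = $8,276.538032

$8,276.54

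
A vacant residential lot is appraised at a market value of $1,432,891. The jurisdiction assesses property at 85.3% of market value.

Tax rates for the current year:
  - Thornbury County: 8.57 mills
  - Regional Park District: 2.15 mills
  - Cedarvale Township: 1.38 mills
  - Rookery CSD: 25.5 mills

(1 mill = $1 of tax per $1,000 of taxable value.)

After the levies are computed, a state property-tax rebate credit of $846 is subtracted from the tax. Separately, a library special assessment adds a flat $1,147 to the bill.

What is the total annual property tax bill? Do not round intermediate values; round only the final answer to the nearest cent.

Assessed value = $1,432,891 × 0.853 = $1,222,256.023
Thornbury County: $1,222,256.023 × 0.00857 = $10,474.73411711
Regional Park District: $1,222,256.023 × 0.00215 = $2,627.85044945
Cedarvale Township: $1,222,256.023 × 0.00138 = $1,686.71331174
Rookery CSD: $1,222,256.023 × 0.0255 = $31,167.5285865
Levies subtotal = $45,956.8264648
After credit = $45,956.8264648 − $846 = $45,110.8264648
Total = $45,110.8264648 + $1,147 = $46,257.8264648

$46,257.83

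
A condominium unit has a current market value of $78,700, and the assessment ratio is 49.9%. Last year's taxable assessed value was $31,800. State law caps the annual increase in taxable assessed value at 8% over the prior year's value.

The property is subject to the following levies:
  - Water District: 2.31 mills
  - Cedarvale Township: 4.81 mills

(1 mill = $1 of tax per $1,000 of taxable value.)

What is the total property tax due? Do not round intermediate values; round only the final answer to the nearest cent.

Uncapped assessed value = $78,700 × 0.499 = $39,271.3
Cap limit = $31,800 × 1.08 = $34,344
Taxable assessed value = min($39,271.3, $34,344) = $34,344 (cap binds)
Water District: $34,344 × 0.00231 = $79.33464
Cedarvale Township: $34,344 × 0.00481 = $165.19464
Total = $244.52928

$244.53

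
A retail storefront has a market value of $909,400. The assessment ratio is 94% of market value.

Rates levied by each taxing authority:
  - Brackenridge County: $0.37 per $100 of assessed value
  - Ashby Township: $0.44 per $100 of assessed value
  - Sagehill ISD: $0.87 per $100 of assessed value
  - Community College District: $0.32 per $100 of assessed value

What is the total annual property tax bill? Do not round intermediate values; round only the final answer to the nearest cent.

$17,096.72

Assessed value = $909,400 × 0.94 = $854,836
Brackenridge County: $854,836 × 0.0037 = $3,162.8932
Ashby Township: $854,836 × 0.0044 = $3,761.2784
Sagehill ISD: $854,836 × 0.0087 = $7,437.0732
Community College District: $854,836 × 0.0032 = $2,735.4752
Total = $3,162.8932 + $3,761.2784 + $7,437.0732 + $2,735.4752 = $17,096.72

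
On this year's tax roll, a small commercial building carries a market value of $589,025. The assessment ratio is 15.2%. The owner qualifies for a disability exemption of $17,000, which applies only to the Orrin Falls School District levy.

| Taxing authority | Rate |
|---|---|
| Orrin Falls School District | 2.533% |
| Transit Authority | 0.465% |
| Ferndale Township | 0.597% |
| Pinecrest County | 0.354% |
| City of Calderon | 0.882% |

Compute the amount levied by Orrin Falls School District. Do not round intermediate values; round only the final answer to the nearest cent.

Assessed value = $589,025 × 0.152 = $89,531.8
Orrin Falls School District taxable value = $89,531.8 − $17,000 = $72,531.8
Orrin Falls School District levy = $72,531.8 × 0.02533 = $1,837.230494

$1,837.23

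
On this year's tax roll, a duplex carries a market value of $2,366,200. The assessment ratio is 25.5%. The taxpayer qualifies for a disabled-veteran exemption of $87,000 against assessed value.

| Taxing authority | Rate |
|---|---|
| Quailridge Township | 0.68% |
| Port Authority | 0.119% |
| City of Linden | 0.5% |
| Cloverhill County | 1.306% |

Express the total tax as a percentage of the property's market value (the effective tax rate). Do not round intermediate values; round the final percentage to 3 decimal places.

0.568%

Assessed value = $2,366,200 × 0.255 = $603,381
Taxable value = $603,381 − $87,000 = $516,381
Quailridge Township: $516,381 × 0.0068 = $3,511.3908
Port Authority: $516,381 × 0.00119 = $614.49339
City of Linden: $516,381 × 0.005 = $2,581.905
Cloverhill County: $516,381 × 0.01306 = $6,743.93586
Total tax = $13,451.72505
Effective rate = $13,451.72505 ÷ $2,366,200 = 0.568% of market value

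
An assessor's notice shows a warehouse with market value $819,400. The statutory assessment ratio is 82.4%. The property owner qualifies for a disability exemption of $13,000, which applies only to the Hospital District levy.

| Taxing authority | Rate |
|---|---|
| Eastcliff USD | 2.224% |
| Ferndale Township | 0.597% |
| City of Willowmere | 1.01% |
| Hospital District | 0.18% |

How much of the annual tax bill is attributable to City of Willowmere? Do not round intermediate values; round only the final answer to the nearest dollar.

$6,819

Assessed value = $819,400 × 0.824 = $675,185.6
City of Willowmere taxable value = $675,185.6 (exemption does not apply)
City of Willowmere levy = $675,185.6 × 0.0101 = $6,819.37456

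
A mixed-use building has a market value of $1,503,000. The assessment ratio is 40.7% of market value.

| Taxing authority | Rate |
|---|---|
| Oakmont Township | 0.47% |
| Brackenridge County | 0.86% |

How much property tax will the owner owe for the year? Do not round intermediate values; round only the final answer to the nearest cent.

$8,135.89

Assessed value = $1,503,000 × 0.407 = $611,721
Oakmont Township: $611,721 × 0.0047 = $2,875.0887
Brackenridge County: $611,721 × 0.0086 = $5,260.8006
Total = $2,875.0887 + $5,260.8006 = $8,135.8893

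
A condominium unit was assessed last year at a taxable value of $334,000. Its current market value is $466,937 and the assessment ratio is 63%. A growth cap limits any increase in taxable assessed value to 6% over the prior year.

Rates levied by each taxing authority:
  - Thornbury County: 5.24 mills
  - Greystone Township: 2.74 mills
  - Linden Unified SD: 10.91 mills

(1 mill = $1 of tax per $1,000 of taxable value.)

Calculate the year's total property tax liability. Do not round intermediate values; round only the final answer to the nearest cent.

$5,556.88

Uncapped assessed value = $466,937 × 0.63 = $294,170.31
Cap limit = $334,000 × 1.06 = $354,040
Taxable assessed value = min($294,170.31, $354,040) = $294,170.31 (cap does not bind)
Thornbury County: $294,170.31 × 0.00524 = $1,541.4524244
Greystone Township: $294,170.31 × 0.00274 = $806.0266494
Linden Unified SD: $294,170.31 × 0.01091 = $3,209.3980821
Total = $5,556.8771559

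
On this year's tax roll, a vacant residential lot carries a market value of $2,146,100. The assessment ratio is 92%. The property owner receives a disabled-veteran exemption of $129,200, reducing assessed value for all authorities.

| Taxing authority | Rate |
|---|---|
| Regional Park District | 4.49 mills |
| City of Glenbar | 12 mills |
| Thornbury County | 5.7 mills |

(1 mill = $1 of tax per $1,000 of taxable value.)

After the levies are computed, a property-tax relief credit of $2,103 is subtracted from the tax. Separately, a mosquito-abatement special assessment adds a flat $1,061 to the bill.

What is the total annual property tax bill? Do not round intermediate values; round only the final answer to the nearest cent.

Assessed value = $2,146,100 × 0.92 = $1,974,412
Taxable value = $1,974,412 − $129,200 = $1,845,212
Regional Park District: $1,845,212 × 0.00449 = $8,285.00188
City of Glenbar: $1,845,212 × 0.012 = $22,142.544
Thornbury County: $1,845,212 × 0.0057 = $10,517.7084
Levies subtotal = $40,945.25428
After credit = $40,945.25428 − $2,103 = $38,842.25428
Total = $38,842.25428 + $1,061 = $39,903.25428

$39,903.25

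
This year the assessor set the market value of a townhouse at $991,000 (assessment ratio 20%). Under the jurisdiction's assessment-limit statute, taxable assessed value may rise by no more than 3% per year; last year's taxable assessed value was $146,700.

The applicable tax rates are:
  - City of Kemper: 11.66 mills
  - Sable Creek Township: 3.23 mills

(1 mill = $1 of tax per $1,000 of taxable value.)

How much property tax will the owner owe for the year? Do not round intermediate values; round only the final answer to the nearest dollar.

Uncapped assessed value = $991,000 × 0.2 = $198,200
Cap limit = $146,700 × 1.03 = $151,101
Taxable assessed value = min($198,200, $151,101) = $151,101 (cap binds)
City of Kemper: $151,101 × 0.01166 = $1,761.83766
Sable Creek Township: $151,101 × 0.00323 = $488.05623
Total = $2,249.89389

$2,250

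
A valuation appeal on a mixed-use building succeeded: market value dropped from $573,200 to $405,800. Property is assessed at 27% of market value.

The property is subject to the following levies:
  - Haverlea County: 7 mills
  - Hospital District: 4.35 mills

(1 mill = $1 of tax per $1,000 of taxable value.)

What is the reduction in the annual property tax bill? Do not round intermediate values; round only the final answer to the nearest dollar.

$513

Old assessed value = $573,200 × 0.27 = $154,764
New assessed value = $405,800 × 0.27 = $109,566
Combined rate = 0.007 + 0.00435 = 0.01135
Old tax = $154,764 × 0.01135 = $1,756.5714
New tax = $109,566 × 0.01135 = $1,243.5741
Reduction = $1,756.5714 − $1,243.5741 = $512.9973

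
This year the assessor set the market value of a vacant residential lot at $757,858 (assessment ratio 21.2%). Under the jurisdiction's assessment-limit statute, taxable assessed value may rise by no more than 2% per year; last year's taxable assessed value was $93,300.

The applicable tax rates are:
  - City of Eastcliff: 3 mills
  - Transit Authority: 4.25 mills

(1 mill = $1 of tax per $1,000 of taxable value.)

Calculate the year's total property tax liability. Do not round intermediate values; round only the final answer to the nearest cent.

Uncapped assessed value = $757,858 × 0.212 = $160,665.896
Cap limit = $93,300 × 1.02 = $95,166
Taxable assessed value = min($160,665.896, $95,166) = $95,166 (cap binds)
City of Eastcliff: $95,166 × 0.003 = $285.498
Transit Authority: $95,166 × 0.00425 = $404.4555
Total = $689.9535

$689.95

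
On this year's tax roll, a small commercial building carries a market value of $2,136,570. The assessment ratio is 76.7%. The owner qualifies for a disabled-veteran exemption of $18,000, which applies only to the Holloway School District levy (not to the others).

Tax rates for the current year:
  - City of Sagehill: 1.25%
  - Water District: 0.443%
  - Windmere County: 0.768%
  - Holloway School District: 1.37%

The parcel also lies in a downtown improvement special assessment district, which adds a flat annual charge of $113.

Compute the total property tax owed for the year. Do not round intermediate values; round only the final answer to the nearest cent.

$62,646.88

Assessed value = $2,136,570 × 0.767 = $1,638,749.19
City of Sagehill: $1,638,749.19 × 0.0125 = $20,484.364875
Water District: $1,638,749.19 × 0.00443 = $7,259.6589117
Windmere County: $1,638,749.19 × 0.00768 = $12,585.5937792
Holloway School District: ($1,638,749.19 − $18,000) × 0.0137 = $1,620,749.19 × 0.0137 = $22,204.263903
Levies subtotal = $62,533.8814689
Total = $62,533.8814689 + $113 = $62,646.8814689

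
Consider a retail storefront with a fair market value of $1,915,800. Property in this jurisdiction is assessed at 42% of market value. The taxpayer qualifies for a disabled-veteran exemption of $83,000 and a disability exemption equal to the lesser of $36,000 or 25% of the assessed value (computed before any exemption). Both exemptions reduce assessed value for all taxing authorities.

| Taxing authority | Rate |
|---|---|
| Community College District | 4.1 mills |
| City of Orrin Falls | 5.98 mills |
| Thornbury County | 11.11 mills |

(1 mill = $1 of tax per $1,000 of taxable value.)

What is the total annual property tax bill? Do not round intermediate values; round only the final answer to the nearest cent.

$14,528.63

Assessed value = $1,915,800 × 0.42 = $804,636
Disability exemption = min($36,000, 25% × $804,636) = min($36,000, $201,159) = $36,000 (dollar cap binds)
Taxable value = $804,636 − $83,000 − $36,000 = $685,636
Community College District: $685,636 × 0.0041 = $2,811.1076
City of Orrin Falls: $685,636 × 0.00598 = $4,100.10328
Thornbury County: $685,636 × 0.01111 = $7,617.41596
Total = $14,528.62684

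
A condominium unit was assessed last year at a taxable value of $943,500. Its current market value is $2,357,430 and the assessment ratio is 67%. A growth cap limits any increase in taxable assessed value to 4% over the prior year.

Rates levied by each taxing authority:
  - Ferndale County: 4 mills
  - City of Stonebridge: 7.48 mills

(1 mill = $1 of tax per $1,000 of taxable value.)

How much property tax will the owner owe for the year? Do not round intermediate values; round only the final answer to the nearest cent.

$11,264.64

Uncapped assessed value = $2,357,430 × 0.67 = $1,579,478.1
Cap limit = $943,500 × 1.04 = $981,240
Taxable assessed value = min($1,579,478.1, $981,240) = $981,240 (cap binds)
Ferndale County: $981,240 × 0.004 = $3,924.96
City of Stonebridge: $981,240 × 0.00748 = $7,339.6752
Total = $11,264.6352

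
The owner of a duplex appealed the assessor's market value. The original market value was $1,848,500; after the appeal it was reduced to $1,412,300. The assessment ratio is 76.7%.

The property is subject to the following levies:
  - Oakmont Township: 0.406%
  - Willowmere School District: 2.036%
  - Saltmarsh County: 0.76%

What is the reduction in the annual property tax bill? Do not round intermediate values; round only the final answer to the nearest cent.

$10,712.78

Old assessed value = $1,848,500 × 0.767 = $1,417,799.5
New assessed value = $1,412,300 × 0.767 = $1,083,234.1
Combined rate = 0.00406 + 0.02036 + 0.0076 = 0.03202
Old tax = $1,417,799.5 × 0.03202 = $45,397.93999
New tax = $1,083,234.1 × 0.03202 = $34,685.155882
Reduction = $45,397.93999 − $34,685.155882 = $10,712.784108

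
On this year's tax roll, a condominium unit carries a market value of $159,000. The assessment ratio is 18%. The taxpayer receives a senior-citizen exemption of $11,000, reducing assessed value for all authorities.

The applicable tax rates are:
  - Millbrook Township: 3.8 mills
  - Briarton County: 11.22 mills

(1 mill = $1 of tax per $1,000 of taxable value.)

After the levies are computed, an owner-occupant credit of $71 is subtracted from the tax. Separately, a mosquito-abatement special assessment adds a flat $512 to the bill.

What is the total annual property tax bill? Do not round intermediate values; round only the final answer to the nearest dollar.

Assessed value = $159,000 × 0.18 = $28,620
Taxable value = $28,620 − $11,000 = $17,620
Millbrook Township: $17,620 × 0.0038 = $66.956
Briarton County: $17,620 × 0.01122 = $197.6964
Levies subtotal = $264.6524
After credit = $264.6524 − $71 = $193.6524
Total = $193.6524 + $512 = $705.6524

$706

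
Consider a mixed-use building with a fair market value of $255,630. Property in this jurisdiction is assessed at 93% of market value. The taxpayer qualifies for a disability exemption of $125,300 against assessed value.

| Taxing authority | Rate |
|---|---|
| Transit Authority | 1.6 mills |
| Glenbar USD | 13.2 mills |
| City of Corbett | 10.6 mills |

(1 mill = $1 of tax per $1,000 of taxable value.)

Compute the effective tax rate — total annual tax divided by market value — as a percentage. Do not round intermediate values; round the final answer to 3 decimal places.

1.117%

Assessed value = $255,630 × 0.93 = $237,735.9
Taxable value = $237,735.9 − $125,300 = $112,435.9
Transit Authority: $112,435.9 × 0.0016 = $179.89744
Glenbar USD: $112,435.9 × 0.0132 = $1,484.15388
City of Corbett: $112,435.9 × 0.0106 = $1,191.82054
Total tax = $2,855.87186
Effective rate = $2,855.87186 ÷ $255,630 = 1.117% of market value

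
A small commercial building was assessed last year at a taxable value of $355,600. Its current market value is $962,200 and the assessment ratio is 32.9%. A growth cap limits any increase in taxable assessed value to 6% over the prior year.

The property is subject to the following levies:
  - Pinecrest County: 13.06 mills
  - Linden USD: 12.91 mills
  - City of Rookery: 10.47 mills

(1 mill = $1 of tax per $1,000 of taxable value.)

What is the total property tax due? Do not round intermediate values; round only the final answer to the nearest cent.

Uncapped assessed value = $962,200 × 0.329 = $316,563.8
Cap limit = $355,600 × 1.06 = $376,936
Taxable assessed value = min($316,563.8, $376,936) = $316,563.8 (cap does not bind)
Pinecrest County: $316,563.8 × 0.01306 = $4,134.323228
Linden USD: $316,563.8 × 0.01291 = $4,086.838658
City of Rookery: $316,563.8 × 0.01047 = $3,314.422986
Total = $11,535.584872

$11,535.58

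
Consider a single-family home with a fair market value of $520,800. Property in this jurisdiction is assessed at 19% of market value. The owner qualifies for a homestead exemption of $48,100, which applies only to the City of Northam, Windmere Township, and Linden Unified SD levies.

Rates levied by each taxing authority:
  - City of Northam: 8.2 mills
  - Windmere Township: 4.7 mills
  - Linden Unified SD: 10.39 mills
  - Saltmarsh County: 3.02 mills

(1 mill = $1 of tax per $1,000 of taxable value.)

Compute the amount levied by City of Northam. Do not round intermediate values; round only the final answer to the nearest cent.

$416.99

Assessed value = $520,800 × 0.19 = $98,952
City of Northam taxable value = $98,952 − $48,100 = $50,852
City of Northam levy = $50,852 × 0.0082 = $416.9864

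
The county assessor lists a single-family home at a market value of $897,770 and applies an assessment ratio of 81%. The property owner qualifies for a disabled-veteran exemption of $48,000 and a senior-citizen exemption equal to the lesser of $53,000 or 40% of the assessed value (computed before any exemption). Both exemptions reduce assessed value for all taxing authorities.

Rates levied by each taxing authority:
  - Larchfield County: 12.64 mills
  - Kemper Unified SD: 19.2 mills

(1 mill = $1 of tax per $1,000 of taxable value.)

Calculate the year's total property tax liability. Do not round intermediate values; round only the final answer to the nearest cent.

Assessed value = $897,770 × 0.81 = $727,193.7
Senior-citizen exemption = min($53,000, 40% × $727,193.7) = min($53,000, $290,877.48) = $53,000 (dollar cap binds)
Taxable value = $727,193.7 − $48,000 − $53,000 = $626,193.7
Larchfield County: $626,193.7 × 0.01264 = $7,915.088368
Kemper Unified SD: $626,193.7 × 0.0192 = $12,022.91904
Total = $19,938.007408

$19,938.01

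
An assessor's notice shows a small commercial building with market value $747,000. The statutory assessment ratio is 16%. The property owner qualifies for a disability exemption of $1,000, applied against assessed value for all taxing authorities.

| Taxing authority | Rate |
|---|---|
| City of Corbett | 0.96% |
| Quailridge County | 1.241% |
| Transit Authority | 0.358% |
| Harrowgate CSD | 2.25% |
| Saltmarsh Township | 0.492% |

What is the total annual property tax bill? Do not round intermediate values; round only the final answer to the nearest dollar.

Assessed value = $747,000 × 0.16 = $119,520
Taxable value = $119,520 − $1,000 = $118,520
City of Corbett: $118,520 × 0.0096 = $1,137.792
Quailridge County: $118,520 × 0.01241 = $1,470.8332
Transit Authority: $118,520 × 0.00358 = $424.3016
Harrowgate CSD: $118,520 × 0.0225 = $2,666.7
Saltmarsh Township: $118,520 × 0.00492 = $583.1184
Total = $1,137.792 + $1,470.8332 + $424.3016 + $2,666.7 + $583.1184 = $6,282.7452

$6,283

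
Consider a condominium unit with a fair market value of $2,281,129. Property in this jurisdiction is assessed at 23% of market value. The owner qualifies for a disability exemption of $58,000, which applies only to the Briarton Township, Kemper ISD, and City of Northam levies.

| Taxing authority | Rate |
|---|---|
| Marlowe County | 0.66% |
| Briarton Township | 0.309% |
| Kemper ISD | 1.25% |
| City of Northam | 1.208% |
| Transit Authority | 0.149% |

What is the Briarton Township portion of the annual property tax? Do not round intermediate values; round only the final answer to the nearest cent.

$1,441.98

Assessed value = $2,281,129 × 0.23 = $524,659.67
Briarton Township taxable value = $524,659.67 − $58,000 = $466,659.67
Briarton Township levy = $466,659.67 × 0.00309 = $1,441.9783803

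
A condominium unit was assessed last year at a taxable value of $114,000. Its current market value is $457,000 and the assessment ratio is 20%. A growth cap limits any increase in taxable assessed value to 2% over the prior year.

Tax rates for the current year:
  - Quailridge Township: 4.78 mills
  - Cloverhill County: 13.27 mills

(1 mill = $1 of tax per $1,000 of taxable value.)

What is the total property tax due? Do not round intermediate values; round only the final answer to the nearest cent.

Uncapped assessed value = $457,000 × 0.2 = $91,400
Cap limit = $114,000 × 1.02 = $116,280
Taxable assessed value = min($91,400, $116,280) = $91,400 (cap does not bind)
Quailridge Township: $91,400 × 0.00478 = $436.892
Cloverhill County: $91,400 × 0.01327 = $1,212.878
Total = $1,649.77

$1,649.77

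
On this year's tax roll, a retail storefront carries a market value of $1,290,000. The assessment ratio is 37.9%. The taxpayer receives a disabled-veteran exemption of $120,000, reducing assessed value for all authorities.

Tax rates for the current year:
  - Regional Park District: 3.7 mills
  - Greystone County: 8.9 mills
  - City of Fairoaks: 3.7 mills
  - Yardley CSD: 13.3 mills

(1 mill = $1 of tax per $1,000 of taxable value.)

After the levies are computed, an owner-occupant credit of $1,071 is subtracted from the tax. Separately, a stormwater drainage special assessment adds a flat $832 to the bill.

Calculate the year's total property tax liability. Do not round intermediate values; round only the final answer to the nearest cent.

$10,680.74

Assessed value = $1,290,000 × 0.379 = $488,910
Taxable value = $488,910 − $120,000 = $368,910
Regional Park District: $368,910 × 0.0037 = $1,364.967
Greystone County: $368,910 × 0.0089 = $3,283.299
City of Fairoaks: $368,910 × 0.0037 = $1,364.967
Yardley CSD: $368,910 × 0.0133 = $4,906.503
Levies subtotal = $10,919.736
After credit = $10,919.736 − $1,071 = $9,848.736
Total = $9,848.736 + $832 = $10,680.736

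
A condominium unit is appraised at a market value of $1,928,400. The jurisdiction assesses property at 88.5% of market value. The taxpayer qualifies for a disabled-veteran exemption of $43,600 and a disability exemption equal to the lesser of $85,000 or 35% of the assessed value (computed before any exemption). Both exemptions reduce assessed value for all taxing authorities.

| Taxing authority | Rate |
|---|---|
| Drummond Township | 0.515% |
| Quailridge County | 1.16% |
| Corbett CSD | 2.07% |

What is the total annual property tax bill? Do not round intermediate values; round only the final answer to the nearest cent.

Assessed value = $1,928,400 × 0.885 = $1,706,634
Disability exemption = min($85,000, 35% × $1,706,634) = min($85,000, $597,321.9) = $85,000 (dollar cap binds)
Taxable value = $1,706,634 − $43,600 − $85,000 = $1,578,034
Drummond Township: $1,578,034 × 0.00515 = $8,126.8751
Quailridge County: $1,578,034 × 0.0116 = $18,305.1944
Corbett CSD: $1,578,034 × 0.0207 = $32,665.3038
Total = $59,097.3733

$59,097.37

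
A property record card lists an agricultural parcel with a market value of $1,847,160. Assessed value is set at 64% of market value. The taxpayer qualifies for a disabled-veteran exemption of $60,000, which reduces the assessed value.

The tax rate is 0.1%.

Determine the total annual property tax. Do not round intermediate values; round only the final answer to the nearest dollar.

$1,122

Assessed value = $1,847,160 × 0.64 = $1,182,182.4
Taxable value = $1,182,182.4 − $60,000 = $1,122,182.4
Tax = $1,122,182.4 × 0.001 = $1,122.1824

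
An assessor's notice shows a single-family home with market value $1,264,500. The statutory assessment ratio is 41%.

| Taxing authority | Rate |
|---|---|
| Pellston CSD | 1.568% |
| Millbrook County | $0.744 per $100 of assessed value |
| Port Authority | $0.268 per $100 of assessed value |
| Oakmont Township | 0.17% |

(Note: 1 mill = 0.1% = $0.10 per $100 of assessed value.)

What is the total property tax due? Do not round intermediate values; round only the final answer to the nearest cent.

$14,257.24

Assessed value = $1,264,500 × 0.41 = $518,445
Pellston CSD: $518,445 × 0.01568 = $8,129.2176
Millbrook County: $518,445 × 0.00744 = $3,857.2308
Port Authority: $518,445 × 0.00268 = $1,389.4326
Oakmont Township: $518,445 × 0.0017 = $881.3565
Total = $14,257.2375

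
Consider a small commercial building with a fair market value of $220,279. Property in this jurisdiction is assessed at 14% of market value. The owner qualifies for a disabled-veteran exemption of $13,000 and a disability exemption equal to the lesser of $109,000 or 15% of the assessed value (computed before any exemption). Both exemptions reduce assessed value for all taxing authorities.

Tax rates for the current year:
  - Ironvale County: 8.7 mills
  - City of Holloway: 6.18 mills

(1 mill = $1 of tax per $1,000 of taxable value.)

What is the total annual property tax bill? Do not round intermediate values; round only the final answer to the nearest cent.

$196.61

Assessed value = $220,279 × 0.14 = $30,839.06
Disability exemption = min($109,000, 15% × $30,839.06) = min($109,000, $4,625.859) = $4,625.859 (percentage binds)
Taxable value = $30,839.06 − $13,000 − $4,625.859 = $13,213.201
Ironvale County: $13,213.201 × 0.0087 = $114.9548487
City of Holloway: $13,213.201 × 0.00618 = $81.65758218
Total = $196.61243088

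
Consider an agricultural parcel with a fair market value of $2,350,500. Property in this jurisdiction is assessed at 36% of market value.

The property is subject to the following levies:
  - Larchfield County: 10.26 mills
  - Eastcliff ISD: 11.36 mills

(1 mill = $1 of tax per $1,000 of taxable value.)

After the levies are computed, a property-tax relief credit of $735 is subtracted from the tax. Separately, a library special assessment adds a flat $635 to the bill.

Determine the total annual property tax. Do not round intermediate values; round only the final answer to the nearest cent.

$18,194.41

Assessed value = $2,350,500 × 0.36 = $846,180
Larchfield County: $846,180 × 0.01026 = $8,681.8068
Eastcliff ISD: $846,180 × 0.01136 = $9,612.6048
Levies subtotal = $18,294.4116
After credit = $18,294.4116 − $735 = $17,559.4116
Total = $17,559.4116 + $635 = $18,194.4116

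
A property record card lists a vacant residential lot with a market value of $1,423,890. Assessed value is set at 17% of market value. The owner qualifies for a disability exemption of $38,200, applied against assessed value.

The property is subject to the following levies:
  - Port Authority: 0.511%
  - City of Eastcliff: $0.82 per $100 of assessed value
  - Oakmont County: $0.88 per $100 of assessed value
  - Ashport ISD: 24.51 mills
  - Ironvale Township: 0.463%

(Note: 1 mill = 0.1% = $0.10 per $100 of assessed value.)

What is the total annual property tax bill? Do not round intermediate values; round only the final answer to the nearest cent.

Assessed value = $1,423,890 × 0.17 = $242,061.3
Taxable value = $242,061.3 − $38,200 = $203,861.3
Port Authority: $203,861.3 × 0.00511 = $1,041.731243
City of Eastcliff: $203,861.3 × 0.0082 = $1,671.66266
Oakmont County: $203,861.3 × 0.0088 = $1,793.97944
Ashport ISD: $203,861.3 × 0.02451 = $4,996.640463
Ironvale Township: $203,861.3 × 0.00463 = $943.877819
Total = $10,447.891625

$10,447.89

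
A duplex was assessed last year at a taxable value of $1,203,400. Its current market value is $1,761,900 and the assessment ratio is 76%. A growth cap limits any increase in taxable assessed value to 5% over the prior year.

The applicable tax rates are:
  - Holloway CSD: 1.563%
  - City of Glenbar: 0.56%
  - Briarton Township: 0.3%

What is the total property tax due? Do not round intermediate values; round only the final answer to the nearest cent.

$30,616.30

Uncapped assessed value = $1,761,900 × 0.76 = $1,339,044
Cap limit = $1,203,400 × 1.05 = $1,263,570
Taxable assessed value = min($1,339,044, $1,263,570) = $1,263,570 (cap binds)
Holloway CSD: $1,263,570 × 0.01563 = $19,749.5991
City of Glenbar: $1,263,570 × 0.0056 = $7,075.992
Briarton Township: $1,263,570 × 0.003 = $3,790.71
Total = $30,616.3011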